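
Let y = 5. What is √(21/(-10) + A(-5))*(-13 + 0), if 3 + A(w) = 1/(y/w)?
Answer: -13*I*√610/10 ≈ -32.108*I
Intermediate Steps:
A(w) = -3 + w/5 (A(w) = -3 + 1/(5/w) = -3 + w/5)
√(21/(-10) + A(-5))*(-13 + 0) = √(21/(-10) + (-3 + (⅕)*(-5)))*(-13 + 0) = √(21*(-⅒) + (-3 - 1))*(-13) = √(-21/10 - 4)*(-13) = √(-61/10)*(-13) = (I*√610/10)*(-13) = -13*I*√610/10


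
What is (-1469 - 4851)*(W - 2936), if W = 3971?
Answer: -6541200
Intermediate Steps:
(-1469 - 4851)*(W - 2936) = (-1469 - 4851)*(3971 - 2936) = -6320*1035 = -6541200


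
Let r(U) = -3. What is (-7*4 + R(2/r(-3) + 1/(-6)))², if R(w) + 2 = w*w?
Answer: 1113025/1296 ≈ 858.82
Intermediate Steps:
R(w) = -2 + w² (R(w) = -2 + w*w = -2 + w²)
(-7*4 + R(2/r(-3) + 1/(-6)))² = (-7*4 + (-2 + (2/(-3) + 1/(-6))²))² = (-28 + (-2 + (2*(-⅓) + 1*(-⅙))²))² = (-28 + (-2 + (-⅔ - ⅙)²))² = (-28 + (-2 + (-⅚)²))² = (-28 + (-2 + 25/36))² = (-28 - 47/36)² = (-1055/36)² = 1113025/1296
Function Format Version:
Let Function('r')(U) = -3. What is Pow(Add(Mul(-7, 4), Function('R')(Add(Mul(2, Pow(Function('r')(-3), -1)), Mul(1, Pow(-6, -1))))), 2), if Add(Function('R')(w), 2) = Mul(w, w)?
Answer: Rational(1113025, 1296) ≈ 858.82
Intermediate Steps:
Function('R')(w) = Add(-2, Pow(w, 2)) (Function('R')(w) = Add(-2, Mul(w, w)) = Add(-2, Pow(w, 2)))
Pow(Add(Mul(-7, 4), Function('R')(Add(Mul(2, Pow(Function('r')(-3), -1)), Mul(1, Pow(-6, -1))))), 2) = Pow(Add(Mul(-7, 4), Add(-2, Pow(Add(Mul(2, Pow(-3, -1)), Mul(1, Pow(-6, -1))), 2))), 2) = Pow(Add(-28, Add(-2, Pow(Add(Mul(2, Rational(-1, 3)), Mul(1, Rational(-1, 6))), 2))), 2) = Pow(Add(-28, Add(-2, Pow(Add(Rational(-2, 3), Rational(-1, 6)), 2))), 2) = Pow(Add(-28, Add(-2, Pow(Rational(-5, 6), 2))), 2) = Pow(Add(-28, Add(-2, Rational(25, 36))), 2) = Pow(Add(-28, Rational(-47, 36)), 2) = Pow(Rational(-1055, 36), 2) = Rational(1113025, 1296)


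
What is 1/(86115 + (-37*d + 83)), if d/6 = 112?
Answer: 1/61334 ≈ 1.6304e-5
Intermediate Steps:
d = 672 (d = 6*112 = 672)
1/(86115 + (-37*d + 83)) = 1/(86115 + (-37*672 + 83)) = 1/(86115 + (-24864 + 83)) = 1/(86115 - 24781) = 1/61334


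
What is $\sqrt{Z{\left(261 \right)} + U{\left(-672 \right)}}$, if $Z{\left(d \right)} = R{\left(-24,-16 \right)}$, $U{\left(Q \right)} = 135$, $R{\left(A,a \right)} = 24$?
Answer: $\sqrt{159} \approx 12.61$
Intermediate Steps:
$Z{\left(d \right)} = 24$
$\sqrt{Z{\left(261 \right)} + U{\left(-672 \right)}} = \sqrt{24 + 135} = \sqrt{159}$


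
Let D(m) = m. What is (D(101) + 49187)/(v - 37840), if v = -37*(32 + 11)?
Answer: -49288/39431 ≈ -1.2500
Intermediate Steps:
v = -1591 (v = -37*43 = -1591)
(D(101) + 49187)/(v - 37840) = (101 + 49187)/(-1591 - 37840) = 49288/(-39431) = 49288*(-1/39431) = -49288/39431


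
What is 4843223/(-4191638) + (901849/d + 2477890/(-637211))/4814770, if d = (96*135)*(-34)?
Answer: -17506771200904907096243/15151474365877162569600 ≈ -1.1555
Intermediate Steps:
d = -440640 (d = 12960*(-34) = -440640)
4843223/(-4191638) + (901849/d + 2477890/(-637211))/4814770 = 4843223/(-4191638) + (901849/(-440640) + 2477890/(-637211))/4814770 = 4843223*(-1/4191638) + (901849*(-1/440640) + 2477890*(-1/637211))*(1/4814770) = -440293/381058 + (-901849/440640 - 2477890/637211)*(1/4814770) = -440293/381058 - 98030914867/16516509120*1/4814770 = -440293/381058 - 98030914867/79523192615702400 = -17506771200904907096243/15151474365877162569600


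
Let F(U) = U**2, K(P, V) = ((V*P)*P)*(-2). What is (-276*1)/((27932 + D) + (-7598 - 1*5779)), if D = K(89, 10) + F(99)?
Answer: 23/11172 ≈ 0.0020587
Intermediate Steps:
K(P, V) = -2*V*P**2 (K(P, V) = ((P*V)*P)*(-2) = (V*P**2)*(-2) = -2*V*P**2)
D = -148619 (D = -2*10*89**2 + 99**2 = -2*10*7921 + 9801 = -158420 + 9801 = -148619)
(-276*1)/((27932 + D) + (-7598 - 1*5779)) = (-276*1)/((27932 - 148619) + (-7598 - 1*5779)) = -276/(-120687 + (-7598 - 5779)) = -276/(-120687 - 13377) = -276/(-134064) = -276*(-1/134064) = 23/11172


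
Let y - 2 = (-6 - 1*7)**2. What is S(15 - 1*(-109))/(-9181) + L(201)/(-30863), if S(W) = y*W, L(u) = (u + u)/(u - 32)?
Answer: -110600510550/47886691307 ≈ -2.3096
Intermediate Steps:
L(u) = 2*u/(-32 + u) (L(u) = (2*u)/(-32 + u) = 2*u/(-32 + u))
y = 171 (y = 2 + (-6 - 1*7)**2 = 2 + (-6 - 7)**2 = 2 + (-13)**2 = 2 + 169 = 171)
S(W) = 171*W
S(15 - 1*(-109))/(-9181) + L(201)/(-30863) = (171*(15 - 1*(-109)))/(-9181) + (2*201/(-32 + 201))/(-30863) = (171*(15 + 109))*(-1/9181) + (2*201/169)*(-1/30863) = (171*124)*(-1/9181) + (2*201*(1/169))*(-1/30863) = 21204*(-1/9181) + (402/169)*(-1/30863) = -21204/9181 - 402/5215847 = -110600510550/47886691307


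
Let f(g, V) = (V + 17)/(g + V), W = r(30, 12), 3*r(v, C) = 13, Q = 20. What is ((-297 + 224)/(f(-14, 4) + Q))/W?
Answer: -2190/2327 ≈ -0.94113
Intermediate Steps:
r(v, C) = 13/3 (r(v, C) = (⅓)*13 = 13/3)
W = 13/3 ≈ 4.3333
f(g, V) = (17 + V)/(V + g)
((-297 + 224)/(f(-14, 4) + Q))/W = ((-297 + 224)/((17 + 4)/(4 - 14) + 20))/(13/3) = -73/(21/(-10) + 20)*(3/13) = -73/(-⅒*21 + 20)*(3/13) = -73/(-21/10 + 20)*(3/13) = -73/179/10*(3/13) = -73*10/179*(3/13) = -730/179*3/13 = -2190/2327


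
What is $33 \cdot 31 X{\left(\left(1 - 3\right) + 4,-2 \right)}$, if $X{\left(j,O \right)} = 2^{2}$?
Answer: $4092$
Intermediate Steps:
$X{\left(j,O \right)} = 4$
$33 \cdot 31 X{\left(\left(1 - 3\right) + 4,-2 \right)} = 33 \cdot 31 \cdot 4 = 1023 \cdot 4 = 4092$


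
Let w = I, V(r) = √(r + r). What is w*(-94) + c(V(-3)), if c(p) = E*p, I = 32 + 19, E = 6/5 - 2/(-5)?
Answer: -4794 + 8*I*√6/5 ≈ -4794.0 + 3.9192*I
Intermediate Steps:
E = 8/5 (E = 6*(⅕) - 2*(-⅕) = 6/5 + ⅖ = 8/5 ≈ 1.6000)
V(r) = √2*√r (V(r) = √(2*r) = √2*√r)
I = 51
c(p) = 8*p/5
w = 51
w*(-94) + c(V(-3)) = 51*(-94) + 8*(√2*√(-3))/5 = -4794 + 8*(√2*(I*√3))/5 = -4794 + 8*(I*√6)/5 = -4794 + 8*I*√6/5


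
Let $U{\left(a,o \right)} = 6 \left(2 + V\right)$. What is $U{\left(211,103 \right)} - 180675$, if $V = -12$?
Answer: $-180735$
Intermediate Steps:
$U{\left(a,o \right)} = -60$ ($U{\left(a,o \right)} = 6 \left(2 - 12\right) = 6 \left(-10\right) = -60$)
$U{\left(211,103 \right)} - 180675 = -60 - 180675 = -180735$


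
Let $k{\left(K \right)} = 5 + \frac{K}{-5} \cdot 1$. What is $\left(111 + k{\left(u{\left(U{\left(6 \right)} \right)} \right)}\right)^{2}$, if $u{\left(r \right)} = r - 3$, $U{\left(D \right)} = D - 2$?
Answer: $\frac{335241}{25} \approx 13410.0$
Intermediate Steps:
$U{\left(D \right)} = -2 + D$ ($U{\left(D \right)} = D - 2 = -2 + D$)
$u{\left(r \right)} = -3 + r$ ($u{\left(r \right)} = r - 3 = -3 + r$)
$k{\left(K \right)} = 5 - \frac{K}{5}$ ($k{\left(K \right)} = 5 + K \left(- \frac{1}{5}\right) 1 = 5 + - \frac{K}{5} \cdot 1 = 5 - \frac{K}{5}$)
$\left(111 + k{\left(u{\left(U{\left(6 \right)} \right)} \right)}\right)^{2} = \left(111 + \left(5 - \frac{-3 + \left(-2 + 6\right)}{5}\right)\right)^{2} = \left(111 + \left(5 - \frac{-3 + 4}{5}\right)\right)^{2} = \left(111 + \left(5 - \frac{1}{5}\right)\right)^{2} = \left(111 + \frac{24}{5}\right)^{2} = \left(\frac{579}{5}\right)^{2} = \frac{335241}{25}$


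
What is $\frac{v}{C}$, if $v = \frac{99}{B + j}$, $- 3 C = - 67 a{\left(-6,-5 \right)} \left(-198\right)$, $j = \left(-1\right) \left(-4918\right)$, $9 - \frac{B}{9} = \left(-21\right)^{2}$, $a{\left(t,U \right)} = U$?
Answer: $\frac{3}{690100} \approx 4.3472 \cdot 10^{-6}$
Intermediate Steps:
$B = -3888$ ($B = 81 - 9 \left(-21\right)^{2} = 81 - 3969 = -3888$)
$j = 4918$
$C = 22110$ ($C = - \frac{\left(-67\right) \left(-5\right) \left(-198\right)}{3} = - \frac{335 \left(-198\right)}{3} = \left(- \frac{1}{3}\right) \left(-66330\right) = 22110$)
$v = \frac{99}{1030}$ ($v = \frac{99}{-3888 + 4918} = \frac{99}{1030} \approx 0.096117$)
$\frac{v}{C} = \frac{99}{1030 \cdot 22110} = \frac{99}{1030} \cdot \frac{1}{22110} = \frac{3}{690100}$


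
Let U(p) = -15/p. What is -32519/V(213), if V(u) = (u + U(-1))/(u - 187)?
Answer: -422747/114 ≈ -3708.3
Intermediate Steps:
V(u) = (15 + u)/(-187 + u) (V(u) = (u - 15/(-1))/(u - 187) = (u - 15*(-1))/(-187 + u) = (u + 15)/(-187 + u) = (15 + u)/(-187 + u))
-32519/V(213) = -32519*(-187 + 213)/(15 + 213) = -32519/(228/26) = -32519/((1/26)*228) = -32519/114/13 = -32519*13/114 = -422747/114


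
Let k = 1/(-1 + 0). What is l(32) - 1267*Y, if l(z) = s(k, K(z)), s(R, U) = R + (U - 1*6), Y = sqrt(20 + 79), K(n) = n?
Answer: 25 - 3801*sqrt(11) ≈ -12581.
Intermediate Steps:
Y = 3*sqrt(11) (Y = sqrt(99) = 3*sqrt(11) ≈ 9.9499)
k = -1 (k = 1/(-1) = -1)
s(R, U) = -6 + R + U (s(R, U) = R + (U - 6) = R + (-6 + U) = -6 + R + U)
l(z) = -7 + z (l(z) = -6 - 1 + z = -7 + z)
l(32) - 1267*Y = (-7 + 32) - 3801*sqrt(11) = 25 - 3801*sqrt(11)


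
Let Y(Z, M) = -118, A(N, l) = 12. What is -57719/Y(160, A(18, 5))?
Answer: 57719/118 ≈ 489.14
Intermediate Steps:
-57719/Y(160, A(18, 5)) = -57719/(-118) = -57719*(-1/118) = 57719/118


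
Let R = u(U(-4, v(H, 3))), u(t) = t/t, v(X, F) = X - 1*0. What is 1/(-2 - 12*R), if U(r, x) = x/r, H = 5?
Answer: -1/14 ≈ -0.071429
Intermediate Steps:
v(X, F) = X (v(X, F) = X + 0 = X)
u(t) = 1
R = 1
1/(-2 - 12*R) = 1/(-2 - 12*1) = 1/(-2 - 12) = 1/(-14) = -1/14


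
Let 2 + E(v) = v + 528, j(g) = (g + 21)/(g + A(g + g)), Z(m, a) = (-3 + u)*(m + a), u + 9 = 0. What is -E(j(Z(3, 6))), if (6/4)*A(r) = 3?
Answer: -55843/106 ≈ -526.82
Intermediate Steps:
A(r) = 2 (A(r) = (2/3)*3 = 2)
u = -9 (u = -9 + 0 = -9)
Z(m, a) = -12*a - 12*m (Z(m, a) = (-3 - 9)*(m + a) = -12*(a + m) = -12*a - 12*m)
j(g) = (21 + g)/(2 + g) (j(g) = (g + 21)/(g + 2) = (21 + g)/(2 + g))
E(v) = 526 + v (E(v) = -2 + (v + 528) = -2 + (528 + v) = 526 + v)
-E(j(Z(3, 6))) = -(526 + (21 + (-12*6 - 12*3))/(2 + (-12*6 - 12*3))) = -(526 + (21 + (-72 - 36))/(2 + (-72 - 36))) = -(526 + (21 - 108)/(2 - 108)) = -(526 - 87/(-106)) = -(526 - 1/106*(-87)) = -(526 + 87/106) = -1*55843/106 = -55843/106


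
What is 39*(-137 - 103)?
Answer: -9360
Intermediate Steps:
39*(-137 - 103) = 39*(-240) = -9360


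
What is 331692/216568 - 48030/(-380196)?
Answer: 1421976382/857690493 ≈ 1.6579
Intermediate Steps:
331692/216568 - 48030/(-380196) = 331692*(1/216568) - 48030*(-1/380196) = 82923/54142 + 8005/63366 = 1421976382/857690493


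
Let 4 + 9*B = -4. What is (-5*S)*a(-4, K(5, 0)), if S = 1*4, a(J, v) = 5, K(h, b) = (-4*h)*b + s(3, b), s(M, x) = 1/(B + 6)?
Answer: -100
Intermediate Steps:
B = -8/9 (B = -4/9 + (⅑)*(-4) = -4/9 - 4/9 = -8/9 ≈ -0.88889)
s(M, x) = 9/46 (s(M, x) = 1/(-8/9 + 6) = 1/(46/9) = 9/46)
K(h, b) = 9/46 - 4*b*h (K(h, b) = (-4*h)*b + 9/46 = -4*b*h + 9/46 = 9/46 - 4*b*h)
S = 4
(-5*S)*a(-4, K(5, 0)) = -5*4*5 = -20*5 = -100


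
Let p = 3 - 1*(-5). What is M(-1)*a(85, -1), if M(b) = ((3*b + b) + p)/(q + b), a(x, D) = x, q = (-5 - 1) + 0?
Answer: -340/7 ≈ -48.571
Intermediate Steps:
p = 8 (p = 3 + 5 = 8)
q = -6 (q = -6 + 0 = -6)
M(b) = (8 + 4*b)/(-6 + b) (M(b) = ((3*b + b) + 8)/(-6 + b) = (4*b + 8)/(-6 + b) = (8 + 4*b)/(-6 + b))
M(-1)*a(85, -1) = (4*(2 - 1)/(-6 - 1))*85 = (4*1/(-7))*85 = (4*(-⅐)*1)*85 = -4/7*85 = -340/7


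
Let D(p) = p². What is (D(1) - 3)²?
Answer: 4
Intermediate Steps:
(D(1) - 3)² = (1² - 3)² = (1 - 3)² = (-2)² = 4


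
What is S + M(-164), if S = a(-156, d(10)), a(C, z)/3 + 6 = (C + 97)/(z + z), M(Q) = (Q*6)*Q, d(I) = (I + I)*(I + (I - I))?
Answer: 64543023/400 ≈ 1.6136e+5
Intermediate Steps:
d(I) = 2*I² (d(I) = (2*I)*(I + 0) = (2*I)*I = 2*I²)
M(Q) = 6*Q² (M(Q) = (6*Q)*Q = 6*Q²)
a(C, z) = -18 + 3*(97 + C)/(2*z) (a(C, z) = -18 + 3*((C + 97)/(z + z)) = -18 + 3*((97 + C)/((2*z))) = -18 + 3*((97 + C)*(1/(2*z))) = -18 + 3*((97 + C)/(2*z)) = -18 + 3*(97 + C)/(2*z))
S = -7377/400 (S = 3*(97 - 156 - 24*10²)/(2*((2*10²))) = 3*(97 - 156 - 24*100)/(2*((2*100))) = (3/2)*(97 - 156 - 12*200)/200 = (3/2)*(1/200)*(97 - 156 - 2400) = (3/2)*(1/200)*(-2459) = -7377/400 ≈ -18.443)
S + M(-164) = -7377/400 + 6*(-164)² = -7377/400 + 6*26896 = -7377/400 + 161376 = 64543023/400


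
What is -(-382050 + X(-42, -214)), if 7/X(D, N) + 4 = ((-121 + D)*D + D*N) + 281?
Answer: 6155207543/16111 ≈ 3.8205e+5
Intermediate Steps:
X(D, N) = 7/(277 + D*N + D*(-121 + D)) (X(D, N) = 7/(-4 + (((-121 + D)*D + D*N) + 281)) = 7/(-4 + ((D*(-121 + D) + D*N) + 281)) = 7/(-4 + ((D*N + D*(-121 + D)) + 281)) = 7/(-4 + (281 + D*N + D*(-121 + D))) = 7/(277 + D*N + D*(-121 + D)))
-(-382050 + X(-42, -214)) = -(-382050 + 7/(277 + (-42)**2 - 121*(-42) - 42*(-214))) = -(-382050 + 7/(277 + 1764 + 5082 + 8988)) = -(-382050 + 7/16111) = -1*(-6155207543/16111) = 6155207543/16111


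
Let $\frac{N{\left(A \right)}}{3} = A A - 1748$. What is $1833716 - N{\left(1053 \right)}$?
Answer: $-1487467$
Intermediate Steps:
$N{\left(A \right)} = -5244 + 3 A^{2}$ ($N{\left(A \right)} = 3 \left(A A - 1748\right) = 3 \left(A^{2} - 1748\right) = 3 \left(-1748 + A^{2}\right) = -5244 + 3 A^{2}$)
$1833716 - N{\left(1053 \right)} = 1833716 - \left(-5244 + 3 \cdot 1053^{2}\right) = 1833716 - \left(-5244 + 3 \cdot 1108809\right) = 1833716 - \left(-5244 + 3326427\right) = 1833716 - 3321183 = -1487467$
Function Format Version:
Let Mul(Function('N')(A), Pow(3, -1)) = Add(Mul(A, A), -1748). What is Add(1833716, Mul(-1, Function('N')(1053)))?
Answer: -1487467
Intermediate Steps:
Function('N')(A) = Add(-5244, Mul(3, Pow(A, 2))) (Function('N')(A) = Mul(3, Add(Mul(A, A), -1748)) = Mul(3, Add(Pow(A, 2), -1748)) = Mul(3, Add(-1748, Pow(A, 2))) = Add(-5244, Mul(3, Pow(A, 2))))
Add(1833716, Mul(-1, Function('N')(1053))) = Add(1833716, Mul(-1, Add(-5244, Mul(3, Pow(1053, 2))))) = Add(1833716, Mul(-1, Add(-5244, Mul(3, 1108809)))) = Add(1833716, Mul(-1, Add(-5244, 3326427))) = Add(1833716, Mul(-1, 3321183)) = Add(1833716, -3321183) = -1487467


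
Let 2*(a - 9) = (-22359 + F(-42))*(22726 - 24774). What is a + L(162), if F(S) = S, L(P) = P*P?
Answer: 22964877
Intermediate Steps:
L(P) = P²
a = 22938633 (a = 9 + ((-22359 - 42)*(22726 - 24774))/2 = 9 + (-22401*(-2048))/2 = 9 + (½)*45877248 = 9 + 22938624 = 22938633)
a + L(162) = 22938633 + 162² = 22938633 + 26244 = 22964877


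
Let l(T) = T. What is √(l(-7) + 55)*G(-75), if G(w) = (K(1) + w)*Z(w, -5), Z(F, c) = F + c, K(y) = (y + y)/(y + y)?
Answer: 23680*√3 ≈ 41015.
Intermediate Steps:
K(y) = 1 (K(y) = (2*y)/((2*y)) = (2*y)*(1/(2*y)) = 1)
G(w) = (1 + w)*(-5 + w) (G(w) = (1 + w)*(w - 5) = (1 + w)*(-5 + w))
√(l(-7) + 55)*G(-75) = √(-7 + 55)*((1 - 75)*(-5 - 75)) = √48*(-74*(-80)) = (4*√3)*5920 = 23680*√3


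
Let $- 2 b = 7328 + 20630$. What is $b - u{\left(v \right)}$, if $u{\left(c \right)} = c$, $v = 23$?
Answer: $-14002$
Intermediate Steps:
$b = -13979$ ($b = - \frac{7328 + 20630}{2} = \left(- \frac{1}{2}\right) 27958 = -13979$)
$b - u{\left(v \right)} = -13979 - 23 = -14002$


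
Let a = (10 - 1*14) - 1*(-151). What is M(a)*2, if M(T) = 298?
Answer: 596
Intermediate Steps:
a = 147 (a = (10 - 14) + 151 = -4 + 151 = 147)
M(a)*2 = 298*2 = 596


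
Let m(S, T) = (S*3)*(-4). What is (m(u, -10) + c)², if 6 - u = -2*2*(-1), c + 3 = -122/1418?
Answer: 368793616/502681 ≈ 733.65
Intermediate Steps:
c = -2188/709 (c = -3 - 122/1418 = -3 - 122*1/1418 = -3 - 61/709 = -2188/709 ≈ -3.0860)
u = 2 (u = 6 - (-2*2)*(-1) = 6 - (-4)*(-1) = 6 - 1*4 = 6 - 4 = 2)
m(S, T) = -12*S (m(S, T) = (3*S)*(-4) = -12*S)
(m(u, -10) + c)² = (-12*2 - 2188/709)² = (-24 - 2188/709)² = (-19204/709)² = 368793616/502681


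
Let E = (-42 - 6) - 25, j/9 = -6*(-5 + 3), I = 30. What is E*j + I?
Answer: -7854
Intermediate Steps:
j = 108 (j = 9*(-6*(-5 + 3)) = 9*(-6*(-2)) = 9*12 = 108)
E = -73 (E = -48 - 25 = -73)
E*j + I = -73*108 + 30 = -7884 + 30 = -7854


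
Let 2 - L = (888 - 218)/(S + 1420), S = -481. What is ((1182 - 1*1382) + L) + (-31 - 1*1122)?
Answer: -1269259/939 ≈ -1351.7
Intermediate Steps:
L = 1208/939 (L = 2 - (888 - 218)/(-481 + 1420) = 2 - 670/939 = 1208/939 ≈ 1.2865)
((1182 - 1*1382) + L) + (-31 - 1*1122) = ((1182 - 1*1382) + 1208/939) + (-31 - 1*1122) = ((1182 - 1382) + 1208/939) + (-31 - 1122) = (-200 + 1208/939) - 1153 = -186592/939 - 1153 = -1269259/939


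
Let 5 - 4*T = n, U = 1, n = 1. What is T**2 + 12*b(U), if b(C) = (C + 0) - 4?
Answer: -35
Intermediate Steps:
T = 1 (T = 5/4 - 1/4*1 = 5/4 - 1/4 = 1)
b(C) = -4 + C (b(C) = C - 4 = -4 + C)
T**2 + 12*b(U) = 1**2 + 12*(-4 + 1) = 1 + 12*(-3) = 1 - 36 = -35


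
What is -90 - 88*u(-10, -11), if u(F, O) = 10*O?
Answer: 9590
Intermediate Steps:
-90 - 88*u(-10, -11) = -90 - 880*(-11) = -90 - 88*(-110) = -90 + 9680 = 9590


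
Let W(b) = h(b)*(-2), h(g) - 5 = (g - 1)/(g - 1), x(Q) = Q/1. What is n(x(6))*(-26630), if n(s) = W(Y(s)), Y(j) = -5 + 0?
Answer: 319560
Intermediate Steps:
x(Q) = Q (x(Q) = Q*1 = Q)
Y(j) = -5
h(g) = 6 (h(g) = 5 + (g - 1)/(g - 1) = 5 + (-1 + g)/(-1 + g) = 5 + 1 = 6)
W(b) = -12 (W(b) = 6*(-2) = -12)
n(s) = -12
n(x(6))*(-26630) = -12*(-26630) = 319560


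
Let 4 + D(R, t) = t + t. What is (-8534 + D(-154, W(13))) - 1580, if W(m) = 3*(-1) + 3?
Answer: -10118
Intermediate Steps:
W(m) = 0 (W(m) = -3 + 3 = 0)
D(R, t) = -4 + 2*t (D(R, t) = -4 + (t + t) = -4 + 2*t)
(-8534 + D(-154, W(13))) - 1580 = (-8534 + (-4 + 2*0)) - 1580 = (-8534 + (-4 + 0)) - 1580 = (-8534 - 4) - 1580 = -8538 - 1580 = -10118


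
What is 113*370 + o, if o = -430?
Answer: 41380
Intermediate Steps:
113*370 + o = 113*370 - 430 = 41810 - 430 = 41380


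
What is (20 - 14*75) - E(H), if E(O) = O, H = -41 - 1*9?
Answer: -980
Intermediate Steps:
H = -50 (H = -41 - 9 = -50)
(20 - 14*75) - E(H) = (20 - 14*75) - 1*(-50) = (20 - 1050) + 50 = -1030 + 50 = -980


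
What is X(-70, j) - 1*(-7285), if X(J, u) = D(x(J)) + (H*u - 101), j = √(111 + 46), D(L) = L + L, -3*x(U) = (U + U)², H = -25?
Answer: -17648/3 - 25*√157 ≈ -6195.9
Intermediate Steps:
x(U) = -4*U²/3 (x(U) = -(U + U)²/3 = -4*U²/3)
D(L) = 2*L
j = √157 ≈ 12.530
X(J, u) = -101 - 25*u - 8*J²/3 (X(J, u) = 2*(-4*J²/3) + (-25*u - 101) = -8*J²/3 + (-101 - 25*u) = -101 - 25*u - 8*J²/3)
X(-70, j) - 1*(-7285) = (-101 - 25*√157 - 8/3*(-70)²) - 1*(-7285) = (-101 - 25*√157 - 8/3*4900) + 7285 = (-101 - 25*√157 - 39200/3) + 7285 = (-39503/3 - 25*√157) + 7285 = -17648/3 - 25*√157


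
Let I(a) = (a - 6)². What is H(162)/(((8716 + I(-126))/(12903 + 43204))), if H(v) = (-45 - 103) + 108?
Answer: -112214/1307 ≈ -85.856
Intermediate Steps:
I(a) = (-6 + a)²
H(v) = -40 (H(v) = -148 + 108 = -40)
H(162)/(((8716 + I(-126))/(12903 + 43204))) = -40*(12903 + 43204)/(8716 + (-6 - 126)²) = -40*56107/(8716 + (-132)²) = -40*56107/(8716 + 17424) = -40/(26140*(1/56107)) = -40/26140/56107 = -40*56107/26140 = -112214/1307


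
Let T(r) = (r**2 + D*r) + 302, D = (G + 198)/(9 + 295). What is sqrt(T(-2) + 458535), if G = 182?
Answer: sqrt(1835354)/2 ≈ 677.38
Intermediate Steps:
D = 5/4 (D = (182 + 198)/(9 + 295) = 380/304 = 380*(1/304) = 5/4 ≈ 1.2500)
T(r) = 302 + r**2 + 5*r/4 (T(r) = (r**2 + 5*r/4) + 302 = 302 + r**2 + 5*r/4)
sqrt(T(-2) + 458535) = sqrt((302 + (-2)**2 + (5/4)*(-2)) + 458535) = sqrt((302 + 4 - 5/2) + 458535) = sqrt(607/2 + 458535) = sqrt(917677/2) = sqrt(1835354)/2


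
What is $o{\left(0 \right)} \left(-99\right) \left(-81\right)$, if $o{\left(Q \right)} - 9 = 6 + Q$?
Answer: $120285$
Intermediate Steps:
$o{\left(Q \right)} = 15 + Q$ ($o{\left(Q \right)} = 9 + \left(6 + Q\right) = 15 + Q$)
$o{\left(0 \right)} \left(-99\right) \left(-81\right) = \left(15 + 0\right) \left(-99\right) \left(-81\right) = 15 \left(-99\right) \left(-81\right) = \left(-1485\right) \left(-81\right) = 120285$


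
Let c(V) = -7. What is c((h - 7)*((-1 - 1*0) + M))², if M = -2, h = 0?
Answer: 49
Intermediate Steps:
c((h - 7)*((-1 - 1*0) + M))² = (-7)² = 49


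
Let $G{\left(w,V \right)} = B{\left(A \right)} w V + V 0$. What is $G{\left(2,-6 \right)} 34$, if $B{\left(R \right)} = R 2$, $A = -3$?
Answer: $2448$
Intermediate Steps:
$B{\left(R \right)} = 2 R$
$G{\left(w,V \right)} = - 6 V w$ ($G{\left(w,V \right)} = 2 \left(-3\right) w V + V 0 = - 6 w V + 0 = - 6 V w + 0 = - 6 V w$)
$G{\left(2,-6 \right)} 34 = \left(-6\right) \left(-6\right) 2 \cdot 34 = 72 \cdot 34 = 2448$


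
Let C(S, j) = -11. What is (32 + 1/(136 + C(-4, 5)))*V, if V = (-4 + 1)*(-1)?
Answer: 12003/125 ≈ 96.024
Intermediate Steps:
V = 3 (V = -3*(-1) = 3)
(32 + 1/(136 + C(-4, 5)))*V = (32 + 1/(136 - 11))*3 = (32 + 1/125)*3 = (4001/125)*3 = 12003/125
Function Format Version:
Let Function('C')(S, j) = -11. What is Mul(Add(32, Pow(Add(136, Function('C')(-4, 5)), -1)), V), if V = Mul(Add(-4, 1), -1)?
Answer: Rational(12003, 125) ≈ 96.024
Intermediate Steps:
V = 3 (V = Mul(-3, -1) = 3)
Mul(Add(32, Pow(Add(136, Function('C')(-4, 5)), -1)), V) = Mul(Add(32, Pow(Add(136, -11), -1)), 3) = Mul(Add(32, Pow(125, -1)), 3) = Mul(Add(32, Rational(1, 125)), 3) = Mul(Rational(4001, 125), 3) = Rational(12003, 125)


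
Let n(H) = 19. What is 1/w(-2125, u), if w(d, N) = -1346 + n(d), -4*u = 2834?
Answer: -1/1327 ≈ -0.00075358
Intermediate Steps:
u = -1417/2 (u = -¼*2834 = -1417/2 ≈ -708.50)
w(d, N) = -1327 (w(d, N) = -1346 + 19 = -1327)
1/w(-2125, u) = 1/(-1327) = -1/1327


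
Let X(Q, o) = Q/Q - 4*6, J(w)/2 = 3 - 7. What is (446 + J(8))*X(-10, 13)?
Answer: -10074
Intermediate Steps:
J(w) = -8 (J(w) = 2*(3 - 7) = 2*(-4) = -8)
X(Q, o) = -23 (X(Q, o) = 1 - 24 = -23)
(446 + J(8))*X(-10, 13) = (446 - 8)*(-23) = 438*(-23) = -10074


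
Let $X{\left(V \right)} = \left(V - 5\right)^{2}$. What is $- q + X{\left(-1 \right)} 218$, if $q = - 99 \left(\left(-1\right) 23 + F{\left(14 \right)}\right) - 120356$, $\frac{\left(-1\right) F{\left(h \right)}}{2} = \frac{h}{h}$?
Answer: $125729$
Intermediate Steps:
$X{\left(V \right)} = \left(-5 + V\right)^{2}$
$F{\left(h \right)} = -2$ ($F{\left(h \right)} = - 2 \frac{h}{h} = \left(-2\right) 1 = -2$)
$q = -117881$ ($q = - 99 \left(\left(-1\right) 23 - 2\right) - 120356 = - 99 \left(-23 - 2\right) - 120356 = \left(-99\right) \left(-25\right) - 120356 = 2475 - 120356 = -117881$)
$- q + X{\left(-1 \right)} 218 = \left(-1\right) \left(-117881\right) + \left(-5 - 1\right)^{2} \cdot 218 = 117881 + \left(-6\right)^{2} \cdot 218 = 117881 + 36 \cdot 218 = 117881 + 7848 = 125729$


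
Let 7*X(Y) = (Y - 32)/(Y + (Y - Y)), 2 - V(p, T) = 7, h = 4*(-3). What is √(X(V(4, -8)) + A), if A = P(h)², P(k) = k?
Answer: √177695/35 ≈ 12.044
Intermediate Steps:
h = -12
V(p, T) = -5 (V(p, T) = 2 - 1*7 = 2 - 7 = -5)
A = 144 (A = (-12)² = 144)
X(Y) = (-32 + Y)/(7*Y) (X(Y) = ((Y - 32)/(Y + (Y - Y)))/7 = ((-32 + Y)/(Y + 0))/7 = ((-32 + Y)/Y)/7 = (-32 + Y)/(7*Y))
√(X(V(4, -8)) + A) = √((⅐)*(-32 - 5)/(-5) + 144) = √((⅐)*(-⅕)*(-37) + 144) = √(37/35 + 144) = √(5077/35) = √177695/35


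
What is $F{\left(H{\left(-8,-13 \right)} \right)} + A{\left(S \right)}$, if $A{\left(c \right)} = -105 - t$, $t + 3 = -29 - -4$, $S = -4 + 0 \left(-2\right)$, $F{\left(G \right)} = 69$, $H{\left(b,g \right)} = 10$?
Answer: $-8$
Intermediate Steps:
$S = -4$ ($S = -4 + 0 = -4$)
$t = -28$ ($t = -3 - 25 = -28$)
$A{\left(c \right)} = -77$ ($A{\left(c \right)} = -105 - -28 = -105 + 28 = -77$)
$F{\left(H{\left(-8,-13 \right)} \right)} + A{\left(S \right)} = 69 - 77 = -8$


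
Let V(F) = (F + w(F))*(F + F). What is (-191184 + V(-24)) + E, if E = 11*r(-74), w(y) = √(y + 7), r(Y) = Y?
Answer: -190846 - 48*I*√17 ≈ -1.9085e+5 - 197.91*I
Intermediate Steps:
w(y) = √(7 + y)
E = -814 (E = 11*(-74) = -814)
V(F) = 2*F*(F + √(7 + F)) (V(F) = (F + √(7 + F))*(F + F) = (F + √(7 + F))*(2*F) = 2*F*(F + √(7 + F)))
(-191184 + V(-24)) + E = (-191184 + 2*(-24)*(-24 + √(7 - 24))) - 814 = (-191184 + 2*(-24)*(-24 + √(-17))) - 814 = (-191184 + 2*(-24)*(-24 + I*√17)) - 814 = (-191184 + (1152 - 48*I*√17)) - 814 = (-190032 - 48*I*√17) - 814 = -190846 - 48*I*√17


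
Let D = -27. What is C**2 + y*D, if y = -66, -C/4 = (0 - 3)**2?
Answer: 3078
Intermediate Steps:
C = -36 (C = -4*(0 - 3)**2 = -4*(-3)**2 = -4*9 = -36)
C**2 + y*D = (-36)**2 - 66*(-27) = 1296 + 1782 = 3078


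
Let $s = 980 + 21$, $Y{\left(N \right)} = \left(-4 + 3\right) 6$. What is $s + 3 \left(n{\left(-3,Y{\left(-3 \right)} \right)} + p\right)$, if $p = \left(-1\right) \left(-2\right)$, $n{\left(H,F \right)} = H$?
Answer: $998$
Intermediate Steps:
$Y{\left(N \right)} = -6$ ($Y{\left(N \right)} = \left(-1\right) 6 = -6$)
$p = 2$
$s = 1001$
$s + 3 \left(n{\left(-3,Y{\left(-3 \right)} \right)} + p\right) = 1001 + 3 \left(-3 + 2\right) = 1001 + 3 \left(-1\right) = 1001 - 3 = 998$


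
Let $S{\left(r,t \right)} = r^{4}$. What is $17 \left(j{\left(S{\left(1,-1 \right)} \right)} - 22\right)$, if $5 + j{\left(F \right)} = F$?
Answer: $-442$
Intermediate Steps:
$j{\left(F \right)} = -5 + F$
$17 \left(j{\left(S{\left(1,-1 \right)} \right)} - 22\right) = 17 \left(\left(-5 + 1^{4}\right) - 22\right) = 17 \left(\left(-5 + 1\right) - 22\right) = 17 \left(-4 - 22\right) = 17 \left(-26\right) = -442$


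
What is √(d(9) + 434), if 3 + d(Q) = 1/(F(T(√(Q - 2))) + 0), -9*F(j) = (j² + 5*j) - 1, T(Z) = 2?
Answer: √72722/13 ≈ 20.744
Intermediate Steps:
F(j) = ⅑ - 5*j/9 - j²/9 (F(j) = -((j² + 5*j) - 1)/9 = -(-1 + j² + 5*j)/9 = ⅑ - 5*j/9 - j²/9)
d(Q) = -48/13 (d(Q) = -3 + 1/((⅑ - 5/9*2 - ⅑*2²) + 0) = -3 + 1/((⅑ - 10/9 - ⅑*4) + 0) = -3 + 1/((⅑ - 10/9 - 4/9) + 0) = -3 + 1/(-13/9 + 0) = -3 + 1/(-13/9) = -3 - 9/13 = -48/13)
√(d(9) + 434) = √(-48/13 + 434) = √(5594/13) = √72722/13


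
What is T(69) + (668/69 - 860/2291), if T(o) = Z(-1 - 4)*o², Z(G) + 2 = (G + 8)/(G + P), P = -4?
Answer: -1754628563/158079 ≈ -11100.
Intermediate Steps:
Z(G) = -2 + (8 + G)/(-4 + G) (Z(G) = -2 + (G + 8)/(G - 4) = -2 + (8 + G)/(-4 + G))
T(o) = -7*o²/3 (T(o) = ((16 - (-1 - 4))/(-4 + (-1 - 4)))*o² = ((16 - 1*(-5))/(-4 - 5))*o² = ((16 + 5)/(-9))*o² = (-⅑*21)*o² = -7*o²/3)
T(69) + (668/69 - 860/2291) = -7/3*69² + (668/69 - 860/2291) = -7/3*4761 + (668*(1/69) - 860*1/2291) = -11109 + (668/69 - 860/2291) = -11109 + 1471048/158079 = -1754628563/158079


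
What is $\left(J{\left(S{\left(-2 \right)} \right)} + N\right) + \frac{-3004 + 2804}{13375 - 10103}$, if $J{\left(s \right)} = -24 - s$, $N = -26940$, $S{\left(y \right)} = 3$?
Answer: $- \frac{11029528}{409} \approx -26967.0$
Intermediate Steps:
$\left(J{\left(S{\left(-2 \right)} \right)} + N\right) + \frac{-3004 + 2804}{13375 - 10103} = \left(\left(-24 - 3\right) - 26940\right) + \frac{-3004 + 2804}{13375 - 10103} = \left(\left(-24 - 3\right) - 26940\right) - \frac{200}{3272} = \left(-27 - 26940\right) - \frac{25}{409} = -26967 - \frac{25}{409} = - \frac{11029528}{409}$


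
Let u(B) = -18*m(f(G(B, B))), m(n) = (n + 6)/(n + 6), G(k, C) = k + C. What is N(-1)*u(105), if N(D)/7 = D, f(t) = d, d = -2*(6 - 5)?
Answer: 126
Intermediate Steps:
d = -2 (d = -2*1 = -2)
G(k, C) = C + k
f(t) = -2
N(D) = 7*D
m(n) = 1 (m(n) = (6 + n)/(6 + n) = 1)
u(B) = -18 (u(B) = -18*1 = -18)
N(-1)*u(105) = (7*(-1))*(-18) = -7*(-18) = 126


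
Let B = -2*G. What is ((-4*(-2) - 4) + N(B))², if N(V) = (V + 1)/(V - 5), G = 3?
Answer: 2401/121 ≈ 19.843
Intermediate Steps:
B = -6 (B = -2*3 = -6)
N(V) = (1 + V)/(-5 + V)
((-4*(-2) - 4) + N(B))² = ((-4*(-2) - 4) + (1 - 6)/(-5 - 6))² = ((8 - 4) - 5/(-11))² = (4 - 1/11*(-5))² = (4 + 5/11)² = (49/11)² = 2401/121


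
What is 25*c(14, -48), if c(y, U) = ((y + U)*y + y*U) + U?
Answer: -29900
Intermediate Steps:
c(y, U) = U + U*y + y*(U + y) (c(y, U) = ((U + y)*y + U*y) + U = (y*(U + y) + U*y) + U = (U*y + y*(U + y)) + U = U + U*y + y*(U + y))
25*c(14, -48) = 25*(-48 + 14**2 + 2*(-48)*14) = 25*(-48 + 196 - 1344) = 25*(-1196) = -29900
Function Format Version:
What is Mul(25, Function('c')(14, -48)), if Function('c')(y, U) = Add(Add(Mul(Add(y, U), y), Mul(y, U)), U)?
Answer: -29900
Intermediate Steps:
Function('c')(y, U) = Add(U, Mul(U, y), Mul(y, Add(U, y))) (Function('c')(y, U) = Add(Add(Mul(Add(U, y), y), Mul(U, y)), U) = Add(Add(Mul(y, Add(U, y)), Mul(U, y)), U) = Add(Add(Mul(U, y), Mul(y, Add(U, y))), U) = Add(U, Mul(U, y), Mul(y, Add(U, y))))
Mul(25, Function('c')(14, -48)) = Mul(25, Add(-48, Pow(14, 2), Mul(2, -48, 14))) = Mul(25, Add(-48, 196, -1344)) = Mul(25, -1196) = -29900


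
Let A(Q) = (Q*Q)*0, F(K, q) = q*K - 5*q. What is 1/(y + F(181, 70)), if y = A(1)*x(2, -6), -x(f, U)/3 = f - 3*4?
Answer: 1/12320 ≈ 8.1169e-5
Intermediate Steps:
x(f, U) = 36 - 3*f (x(f, U) = -3*(f - 3*4) = -3*(f - 12) = -3*(-12 + f) = 36 - 3*f)
F(K, q) = -5*q + K*q (F(K, q) = K*q - 5*q = -5*q + K*q)
A(Q) = 0 (A(Q) = Q**2*0 = 0)
y = 0 (y = 0*(36 - 3*2) = 0*(36 - 6) = 0*30 = 0)
1/(y + F(181, 70)) = 1/(0 + 70*(-5 + 181)) = 1/(0 + 70*176) = 1/(0 + 12320) = 1/12320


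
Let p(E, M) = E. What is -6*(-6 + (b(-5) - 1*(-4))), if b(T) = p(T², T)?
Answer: -138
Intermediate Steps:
b(T) = T²
-6*(-6 + (b(-5) - 1*(-4))) = -6*(-6 + ((-5)² - 1*(-4))) = -6*(-6 + (25 + 4)) = -6*(-6 + 29) = -6*23 = -138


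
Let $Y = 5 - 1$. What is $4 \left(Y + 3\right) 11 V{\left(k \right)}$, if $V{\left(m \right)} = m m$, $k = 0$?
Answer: $0$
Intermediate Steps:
$Y = 4$
$V{\left(m \right)} = m^{2}$
$4 \left(Y + 3\right) 11 V{\left(k \right)} = 4 \left(4 + 3\right) 11 \cdot 0^{2} = 4 \cdot 7 \cdot 11 \cdot 0 = 28 \cdot 11 \cdot 0 = 308 \cdot 0 = 0$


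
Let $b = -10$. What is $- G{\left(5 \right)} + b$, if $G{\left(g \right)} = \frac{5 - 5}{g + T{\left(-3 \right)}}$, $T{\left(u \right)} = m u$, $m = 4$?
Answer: $-10$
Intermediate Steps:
$T{\left(u \right)} = 4 u$
$G{\left(g \right)} = 0$ ($G{\left(g \right)} = \frac{5 - 5}{g + 4 \left(-3\right)} = \frac{0}{g - 12} = \frac{0}{-12 + g} = 0$)
$- G{\left(5 \right)} + b = \left(-1\right) 0 - 10 = 0 - 10 = -10$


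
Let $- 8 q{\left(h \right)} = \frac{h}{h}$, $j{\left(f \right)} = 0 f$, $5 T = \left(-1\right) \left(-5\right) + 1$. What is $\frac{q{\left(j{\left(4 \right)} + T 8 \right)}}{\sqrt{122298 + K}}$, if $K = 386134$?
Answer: $- \frac{\sqrt{31777}}{1016864} \approx -0.0001753$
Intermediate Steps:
$T = \frac{6}{5}$ ($T = \frac{\left(-1\right) \left(-5\right) + 1}{5} = \frac{5 + 1}{5} = \frac{1}{5} \cdot 6 = \frac{6}{5} \approx 1.2$)
$j{\left(f \right)} = 0$
$q{\left(h \right)} = - \frac{1}{8}$ ($q{\left(h \right)} = - \frac{h \frac{1}{h}}{8} = \left(- \frac{1}{8}\right) 1 = - \frac{1}{8}$)
$\frac{q{\left(j{\left(4 \right)} + T 8 \right)}}{\sqrt{122298 + K}} = - \frac{1}{8 \sqrt{122298 + 386134}} = - \frac{1}{8 \sqrt{508432}} = - \frac{1}{8 \cdot 4 \sqrt{31777}} = - \frac{\frac{1}{127108} \sqrt{31777}}{8} = - \frac{\sqrt{31777}}{1016864}$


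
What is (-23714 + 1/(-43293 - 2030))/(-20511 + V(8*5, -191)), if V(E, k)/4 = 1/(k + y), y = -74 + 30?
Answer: 252575561405/218460893747 ≈ 1.1562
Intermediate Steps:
y = -44
V(E, k) = 4/(-44 + k) (V(E, k) = 4/(k - 44) = 4/(-44 + k))
(-23714 + 1/(-43293 - 2030))/(-20511 + V(8*5, -191)) = (-23714 + 1/(-43293 - 2030))/(-20511 + 4/(-44 - 191)) = (-23714 + 1/(-45323))/(-20511 + 4/(-235)) = (-23714 - 1/45323)/(-20511 + 4*(-1/235)) = -1074789623/(45323*(-20511 - 4/235)) = -1074789623/(45323*(-4820089/235)) = -1074789623/45323*(-235/4820089) = 252575561405/218460893747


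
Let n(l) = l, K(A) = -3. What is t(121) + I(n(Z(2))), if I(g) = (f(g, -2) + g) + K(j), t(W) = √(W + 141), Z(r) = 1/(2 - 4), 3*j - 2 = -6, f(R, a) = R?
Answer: -4 + √262 ≈ 12.186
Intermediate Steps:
j = -4/3 (j = ⅔ + (⅓)*(-6) = ⅔ - 2 = -4/3 ≈ -1.3333)
Z(r) = -½ (Z(r) = 1/(-2) = -½)
t(W) = √(141 + W)
I(g) = -3 + 2*g (I(g) = (g + g) - 3 = 2*g - 3 = -3 + 2*g)
t(121) + I(n(Z(2))) = √(141 + 121) + (-3 + 2*(-½)) = √262 + (-3 - 1) = √262 - 4 = -4 + √262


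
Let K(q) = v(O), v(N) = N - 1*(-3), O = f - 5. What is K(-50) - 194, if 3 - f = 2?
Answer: -195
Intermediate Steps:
f = 1 (f = 3 - 1*2 = 3 - 2 = 1)
O = -4 (O = 1 - 5 = -4)
v(N) = 3 + N (v(N) = N + 3 = 3 + N)
K(q) = -1 (K(q) = 3 - 4 = -1)
K(-50) - 194 = -1 - 194 = -195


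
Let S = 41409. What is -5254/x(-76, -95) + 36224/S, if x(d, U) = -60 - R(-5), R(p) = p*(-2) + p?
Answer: 219917446/2691585 ≈ 81.706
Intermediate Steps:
R(p) = -p (R(p) = -2*p + p = -p)
x(d, U) = -65 (x(d, U) = -60 - (-1)*(-5) = -60 - 1*5 = -60 - 5 = -65)
-5254/x(-76, -95) + 36224/S = -5254/(-65) + 36224/41409 = -5254*(-1/65) + 36224*(1/41409) = 5254/65 + 36224/41409 = 219917446/2691585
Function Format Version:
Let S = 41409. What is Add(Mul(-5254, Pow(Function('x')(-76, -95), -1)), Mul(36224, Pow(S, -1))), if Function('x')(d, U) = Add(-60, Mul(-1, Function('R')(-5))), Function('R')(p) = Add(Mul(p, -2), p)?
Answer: Rational(219917446, 2691585) ≈ 81.706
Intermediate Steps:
Function('R')(p) = Mul(-1, p) (Function('R')(p) = Add(Mul(-2, p), p) = Mul(-1, p))
Function('x')(d, U) = -65 (Function('x')(d, U) = Add(-60, Mul(-1, Mul(-1, -5))) = Add(-60, Mul(-1, 5)) = Add(-60, -5) = -65)
Add(Mul(-5254, Pow(Function('x')(-76, -95), -1)), Mul(36224, Pow(S, -1))) = Add(Mul(-5254, Pow(-65, -1)), Mul(36224, Pow(41409, -1))) = Add(Mul(-5254, Rational(-1, 65)), Mul(36224, Rational(1, 41409))) = Add(Rational(5254, 65), Rational(36224, 41409)) = Rational(219917446, 2691585)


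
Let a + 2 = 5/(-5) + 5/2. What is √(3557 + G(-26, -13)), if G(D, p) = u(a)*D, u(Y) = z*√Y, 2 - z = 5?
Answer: √(3557 + 39*I*√2) ≈ 59.642 + 0.4624*I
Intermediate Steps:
z = -3 (z = 2 - 1*5 = 2 - 5 = -3)
a = -½ (a = -2 + (5/(-5) + 5/2) = -2 + (5*(-⅕) + 5*(½)) = -2 + (-1 + 5/2) = -2 + 3/2 = -½ ≈ -0.50000)
u(Y) = -3*√Y
G(D, p) = -3*I*D*√2/2 (G(D, p) = (-3*I*√2/2)*D = -3*I*D*√2/2)
√(3557 + G(-26, -13)) = √(3557 - 3/2*I*(-26)*√2) = √(3557 + 39*I*√2)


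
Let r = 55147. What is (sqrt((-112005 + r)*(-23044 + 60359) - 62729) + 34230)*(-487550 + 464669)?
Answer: -783216630 - 22881*I*sqrt(2121718999) ≈ -7.8322e+8 - 1.0539e+9*I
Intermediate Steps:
(sqrt((-112005 + r)*(-23044 + 60359) - 62729) + 34230)*(-487550 + 464669) = (sqrt((-112005 + 55147)*(-23044 + 60359) - 62729) + 34230)*(-487550 + 464669) = (sqrt(-56858*37315 - 62729) + 34230)*(-22881) = (sqrt(-2121656270 - 62729) + 34230)*(-22881) = (sqrt(-2121718999) + 34230)*(-22881) = (I*sqrt(2121718999) + 34230)*(-22881) = (34230 + I*sqrt(2121718999))*(-22881) = -783216630 - 22881*I*sqrt(2121718999)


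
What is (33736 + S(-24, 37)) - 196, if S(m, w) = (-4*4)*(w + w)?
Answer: 32356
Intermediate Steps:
S(m, w) = -32*w
(33736 + S(-24, 37)) - 196 = (33736 - 32*37) - 196 = (33736 - 1184) - 196 = 32552 - 196 = 32356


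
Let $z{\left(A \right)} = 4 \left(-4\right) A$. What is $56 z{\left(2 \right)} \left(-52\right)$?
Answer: $93184$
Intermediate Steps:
$z{\left(A \right)} = - 16 A$
$56 z{\left(2 \right)} \left(-52\right) = 56 \left(\left(-16\right) 2\right) \left(-52\right) = 56 \left(-32\right) \left(-52\right) = \left(-1792\right) \left(-52\right) = 93184$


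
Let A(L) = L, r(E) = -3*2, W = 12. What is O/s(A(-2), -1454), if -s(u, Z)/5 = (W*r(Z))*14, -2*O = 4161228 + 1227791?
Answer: -5389019/10080 ≈ -534.63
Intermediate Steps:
r(E) = -6
O = -5389019/2 (O = -(4161228 + 1227791)/2 = -½*5389019 = -5389019/2 ≈ -2.6945e+6)
s(u, Z) = 5040 (s(u, Z) = -5*12*(-6)*14 = -(-360)*14 = -5*(-1008) = 5040)
O/s(A(-2), -1454) = -5389019/2/5040 = -5389019/2*1/5040 = -5389019/10080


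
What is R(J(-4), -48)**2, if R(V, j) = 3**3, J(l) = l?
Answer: 729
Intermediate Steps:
R(V, j) = 27
R(J(-4), -48)**2 = 27**2 = 729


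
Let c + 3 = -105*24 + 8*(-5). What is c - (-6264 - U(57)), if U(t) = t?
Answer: 3758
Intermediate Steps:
c = -2563 (c = -3 + (-105*24 + 8*(-5)) = -3 + (-2520 - 40) = -3 - 2560 = -2563)
c - (-6264 - U(57)) = -2563 - (-6264 - 1*57) = -2563 - (-6264 - 57) = -2563 - 1*(-6321) = -2563 + 6321 = 3758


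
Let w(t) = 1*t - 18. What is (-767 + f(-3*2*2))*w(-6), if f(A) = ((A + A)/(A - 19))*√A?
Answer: 18408 - 1152*I*√3/31 ≈ 18408.0 - 64.365*I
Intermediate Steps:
w(t) = -18 + t (w(t) = t - 18 = -18 + t)
f(A) = 2*A^(3/2)/(-19 + A) (f(A) = ((2*A)/(-19 + A))*√A = (2*A/(-19 + A))*√A = 2*A^(3/2)/(-19 + A))
(-767 + f(-3*2*2))*w(-6) = (-767 + 2*(-3*2*2)^(3/2)/(-19 - 3*2*2))*(-18 - 6) = (-767 + 2*(-6*2)^(3/2)/(-19 - 6*2))*(-24) = (-767 + 2*(-12)^(3/2)/(-19 - 12))*(-24) = (-767 + 2*(-24*I*√3)/(-31))*(-24) = (-767 + 2*(-24*I*√3)*(-1/31))*(-24) = (-767 + 48*I*√3/31)*(-24) = 18408 - 1152*I*√3/31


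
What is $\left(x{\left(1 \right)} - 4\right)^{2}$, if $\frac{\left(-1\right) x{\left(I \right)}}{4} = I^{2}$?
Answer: $64$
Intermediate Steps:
$x{\left(I \right)} = - 4 I^{2}$
$\left(x{\left(1 \right)} - 4\right)^{2} = \left(- 4 \cdot 1^{2} - 4\right)^{2} = \left(\left(-4\right) 1 - 4\right)^{2} = \left(-4 - 4\right)^{2} = \left(-8\right)^{2} = 64$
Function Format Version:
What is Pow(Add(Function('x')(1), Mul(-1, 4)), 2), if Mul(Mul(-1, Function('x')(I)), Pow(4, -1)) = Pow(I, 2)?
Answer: 64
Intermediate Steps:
Function('x')(I) = Mul(-4, Pow(I, 2))
Pow(Add(Function('x')(1), Mul(-1, 4)), 2) = Pow(Add(Mul(-4, Pow(1, 2)), Mul(-1, 4)), 2) = Pow(Add(Mul(-4, 1), -4), 2) = Pow(Add(-4, -4), 2) = Pow(-8, 2) = 64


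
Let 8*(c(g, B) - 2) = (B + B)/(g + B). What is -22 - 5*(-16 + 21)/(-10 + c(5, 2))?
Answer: -2092/111 ≈ -18.847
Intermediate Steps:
c(g, B) = 2 + B/(4*(B + g)) (c(g, B) = 2 + ((B + B)/(g + B))/8 = 2 + ((2*B)/(B + g))/8 = 2 + (2*B/(B + g))/8 = 2 + B/(4*(B + g)))
-22 - 5*(-16 + 21)/(-10 + c(5, 2)) = -22 - 5*(-16 + 21)/(-10 + (2*5 + (9/4)*2)/(2 + 5)) = -22 - 25/(-10 + (10 + 9/2)/7) = -22 - 25/(-10 + (⅐)*(29/2)) = -22 - 25/(-10 + 29/14) = -22 - 25/(-111/14) = -22 - 25*(-14)/111 = -22 - 5*(-70/111) = -22 + 350/111 = -2092/111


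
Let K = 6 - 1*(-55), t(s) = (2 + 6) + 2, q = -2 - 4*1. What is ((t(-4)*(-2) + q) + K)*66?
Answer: 2310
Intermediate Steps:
q = -6 (q = -2 - 4 = -6)
t(s) = 10 (t(s) = 8 + 2 = 10)
K = 61 (K = 6 + 55 = 61)
((t(-4)*(-2) + q) + K)*66 = ((10*(-2) - 6) + 61)*66 = ((-20 - 6) + 61)*66 = (-26 + 61)*66 = 35*66 = 2310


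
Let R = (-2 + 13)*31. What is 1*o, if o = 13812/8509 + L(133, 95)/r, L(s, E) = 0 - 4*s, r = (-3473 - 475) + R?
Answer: 54346672/30691963 ≈ 1.7707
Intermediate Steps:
R = 341 (R = 11*31 = 341)
r = -3607 (r = (-3473 - 475) + 341 = -3948 + 341 = -3607)
L(s, E) = -4*s
o = 54346672/30691963 (o = 13812/8509 - 4*133/(-3607) = 13812*(1/8509) - 532*(-1/3607) = 13812/8509 + 532/3607 = 54346672/30691963 ≈ 1.7707)
1*o = 1*(54346672/30691963) = 54346672/30691963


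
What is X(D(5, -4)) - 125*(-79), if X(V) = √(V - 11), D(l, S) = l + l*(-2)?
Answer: 9875 + 4*I ≈ 9875.0 + 4.0*I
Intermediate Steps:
D(l, S) = -l (D(l, S) = l - 2*l = -l)
X(V) = √(-11 + V)
X(D(5, -4)) - 125*(-79) = √(-11 - 1*5) - 125*(-79) = √(-11 - 5) + 9875 = √(-16) + 9875 = 4*I + 9875 = 9875 + 4*I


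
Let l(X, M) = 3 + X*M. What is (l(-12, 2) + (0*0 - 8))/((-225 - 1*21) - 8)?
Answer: 29/254 ≈ 0.11417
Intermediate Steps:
l(X, M) = 3 + M*X
(l(-12, 2) + (0*0 - 8))/((-225 - 1*21) - 8) = ((3 + 2*(-12)) + (0*0 - 8))/((-225 - 1*21) - 8) = ((3 - 24) + (0 - 8))/((-225 - 21) - 8) = (-21 - 8)/(-246 - 8) = -29/(-254) = -29*(-1/254) = 29/254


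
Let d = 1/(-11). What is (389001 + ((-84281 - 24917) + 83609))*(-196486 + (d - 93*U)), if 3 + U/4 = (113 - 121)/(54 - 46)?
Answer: -779511108348/11 ≈ -7.0865e+10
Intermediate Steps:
U = -16 (U = -12 + 4*((113 - 121)/(54 - 46)) = -12 + 4*(-8/8) = -12 + 4*(-8*⅛) = -12 + 4*(-1) = -12 - 4 = -16)
d = -1/11 ≈ -0.090909
(389001 + ((-84281 - 24917) + 83609))*(-196486 + (d - 93*U)) = (389001 + ((-84281 - 24917) + 83609))*(-196486 + (-1/11 - 93*(-16))) = (389001 + (-109198 + 83609))*(-196486 + (-1/11 + 1488)) = (389001 - 25589)*(-196486 + 16367/11) = 363412*(-2144979/11) = -779511108348/11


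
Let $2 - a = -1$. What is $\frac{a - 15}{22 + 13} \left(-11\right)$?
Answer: $\frac{132}{35} \approx 3.7714$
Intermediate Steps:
$a = 3$ ($a = 2 - -1 = 2 + 1 = 3$)
$\frac{a - 15}{22 + 13} \left(-11\right) = \frac{3 - 15}{22 + 13} \left(-11\right) = - \frac{12}{35} \left(-11\right) = \left(-12\right) \frac{1}{35} \left(-11\right) = \left(- \frac{12}{35}\right) \left(-11\right) = \frac{132}{35}$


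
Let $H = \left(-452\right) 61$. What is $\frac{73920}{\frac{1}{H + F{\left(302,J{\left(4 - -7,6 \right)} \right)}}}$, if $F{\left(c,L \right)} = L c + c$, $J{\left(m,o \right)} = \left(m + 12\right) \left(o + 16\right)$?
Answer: $9280064640$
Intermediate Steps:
$J{\left(m,o \right)} = \left(12 + m\right) \left(16 + o\right)$
$F{\left(c,L \right)} = c + L c$
$H = -27572$
$\frac{73920}{\frac{1}{H + F{\left(302,J{\left(4 - -7,6 \right)} \right)}}} = \frac{73920}{\frac{1}{-27572 + 302 \left(1 + \left(192 + 12 \cdot 6 + 16 \left(4 - -7\right) + \left(4 - -7\right) 6\right)\right)}} = \frac{73920}{\frac{1}{-27572 + 302 \left(1 + \left(192 + 72 + 16 \left(4 + 7\right) + \left(4 + 7\right) 6\right)\right)}} = \frac{73920}{\frac{1}{-27572 + 302 \left(1 + \left(192 + 72 + 16 \cdot 11 + 11 \cdot 6\right)\right)}} = \frac{73920}{\frac{1}{-27572 + 302 \left(1 + \left(192 + 72 + 176 + 66\right)\right)}} = \frac{73920}{\frac{1}{-27572 + 302 \left(1 + 506\right)}} = \frac{73920}{\frac{1}{-27572 + 302 \cdot 507}} = \frac{73920}{\frac{1}{-27572 + 153114}} = \frac{73920}{\frac{1}{125542}} = 73920 \frac{1}{\frac{1}{125542}} = 73920 \cdot 125542 = 9280064640$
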